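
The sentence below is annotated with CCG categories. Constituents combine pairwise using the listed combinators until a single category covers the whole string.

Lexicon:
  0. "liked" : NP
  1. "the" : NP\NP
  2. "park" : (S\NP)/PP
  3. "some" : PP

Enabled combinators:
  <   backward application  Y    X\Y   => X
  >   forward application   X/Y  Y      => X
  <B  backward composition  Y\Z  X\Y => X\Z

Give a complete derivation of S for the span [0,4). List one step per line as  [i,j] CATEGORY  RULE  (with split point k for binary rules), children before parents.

[0,1] NP  lex  "liked"
[1,2] NP\NP  lex  "the"
[2,3] (S\NP)/PP  lex  "park"
[3,4] PP  lex  "some"
[2,4] S\NP  >  k=3
[1,4] S\NP  <B  k=2
[0,4] S  <  k=1

[0,4] S   <
  [0,1] "liked" : NP
  [1,4] S\NP   <B
    [1,2] "the" : NP\NP
    [2,4] S\NP   >
      [2,3] "park" : (S\NP)/PP
      [3,4] "some" : PP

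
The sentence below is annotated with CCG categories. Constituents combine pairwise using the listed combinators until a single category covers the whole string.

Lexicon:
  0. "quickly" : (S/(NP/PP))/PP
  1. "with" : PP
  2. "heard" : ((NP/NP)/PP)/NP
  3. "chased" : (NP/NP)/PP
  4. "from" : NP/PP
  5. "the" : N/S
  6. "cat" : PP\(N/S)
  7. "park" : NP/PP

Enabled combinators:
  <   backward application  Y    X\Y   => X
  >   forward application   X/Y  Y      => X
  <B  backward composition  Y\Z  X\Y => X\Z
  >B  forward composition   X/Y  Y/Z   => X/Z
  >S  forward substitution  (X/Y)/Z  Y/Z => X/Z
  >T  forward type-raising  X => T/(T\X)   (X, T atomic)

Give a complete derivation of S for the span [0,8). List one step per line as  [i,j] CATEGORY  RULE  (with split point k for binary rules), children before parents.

[0,8] S   >
  [0,2] S/(NP/PP)   >
    [0,1] "quickly" : (S/(NP/PP))/PP
    [1,2] "with" : PP
  [2,8] NP/PP   >S
    [2,7] (NP/NP)/PP   >
      [2,3] "heard" : ((NP/NP)/PP)/NP
      [3,7] NP   >
        [3,5] NP/PP   >S
          [3,4] "chased" : (NP/NP)/PP
          [4,5] "from" : NP/PP
        [5,7] PP   <
          [5,6] "the" : N/S
          [6,7] "cat" : PP\(N/S)
    [7,8] "park" : NP/PP

[0,1] (S/(NP/PP))/PP  lex  "quickly"
[1,2] PP  lex  "with"
[0,2] S/(NP/PP)  >  k=1
[2,3] ((NP/NP)/PP)/NP  lex  "heard"
[3,4] (NP/NP)/PP  lex  "chased"
[4,5] NP/PP  lex  "from"
[3,5] NP/PP  >S  k=4
[5,6] N/S  lex  "the"
[6,7] PP\(N/S)  lex  "cat"
[5,7] PP  <  k=6
[3,7] NP  >  k=5
[2,7] (NP/NP)/PP  >  k=3
[7,8] NP/PP  lex  "park"
[2,8] NP/PP  >S  k=7
[0,8] S  >  k=2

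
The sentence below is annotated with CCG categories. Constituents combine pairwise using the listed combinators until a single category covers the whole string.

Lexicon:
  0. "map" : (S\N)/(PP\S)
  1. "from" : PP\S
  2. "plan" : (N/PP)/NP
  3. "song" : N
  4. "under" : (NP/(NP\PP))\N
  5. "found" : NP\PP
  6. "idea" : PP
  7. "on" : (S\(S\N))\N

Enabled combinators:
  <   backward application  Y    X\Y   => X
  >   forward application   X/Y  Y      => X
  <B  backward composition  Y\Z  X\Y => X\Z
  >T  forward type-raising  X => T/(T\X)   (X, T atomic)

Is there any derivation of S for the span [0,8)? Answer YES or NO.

[0,8] S   <
  [0,2] S\N   >
    [0,1] "map" : (S\N)/(PP\S)
    [1,2] "from" : PP\S
  [2,8] S\(S\N)   <
    [2,7] N   >
      [2,6] N/PP   >
        [2,3] "plan" : (N/PP)/NP
        [3,6] NP   >
          [3,5] NP/(NP\PP)   <
            [3,4] "song" : N
            [4,5] "under" : (NP/(NP\PP))\N
          [5,6] "found" : NP\PP
      [6,7] "idea" : PP
    [7,8] "on" : (S\(S\N))\N

YES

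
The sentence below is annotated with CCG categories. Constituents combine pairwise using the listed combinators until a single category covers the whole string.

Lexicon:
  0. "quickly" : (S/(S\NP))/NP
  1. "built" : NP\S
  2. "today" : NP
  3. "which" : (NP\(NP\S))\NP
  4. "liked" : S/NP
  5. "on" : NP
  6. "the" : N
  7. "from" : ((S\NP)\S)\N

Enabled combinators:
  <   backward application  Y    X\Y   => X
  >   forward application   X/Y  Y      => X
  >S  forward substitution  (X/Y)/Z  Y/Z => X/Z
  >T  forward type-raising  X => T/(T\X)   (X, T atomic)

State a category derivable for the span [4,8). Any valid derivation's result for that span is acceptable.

[0,8] S   >
  [0,4] S/(S\NP)   >
    [0,1] "quickly" : (S/(S\NP))/NP
    [1,4] NP   <
      [1,2] "built" : NP\S
      [2,4] NP\(NP\S)   <
        [2,3] "today" : NP
        [3,4] "which" : (NP\(NP\S))\NP
  [4,8] S\NP   <
    [4,6] S   >
      [4,5] "liked" : S/NP
      [5,6] "on" : NP
    [6,8] (S\NP)\S   <
      [6,7] "the" : N
      [7,8] "from" : ((S\NP)\S)\N

S\NP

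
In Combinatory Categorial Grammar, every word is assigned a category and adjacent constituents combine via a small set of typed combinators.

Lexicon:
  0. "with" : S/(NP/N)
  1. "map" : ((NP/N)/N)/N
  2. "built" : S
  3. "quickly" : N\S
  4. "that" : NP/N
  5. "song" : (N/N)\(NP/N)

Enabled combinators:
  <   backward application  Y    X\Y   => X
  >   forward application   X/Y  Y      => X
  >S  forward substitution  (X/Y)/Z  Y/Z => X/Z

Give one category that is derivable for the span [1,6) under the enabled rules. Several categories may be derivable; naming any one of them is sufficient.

[0,6] S   >
  [0,1] "with" : S/(NP/N)
  [1,6] NP/N   >S
    [1,4] (NP/N)/N   >
      [1,2] "map" : ((NP/N)/N)/N
      [2,4] N   <
        [2,3] "built" : S
        [3,4] "quickly" : N\S
    [4,6] N/N   <
      [4,5] "that" : NP/N
      [5,6] "song" : (N/N)\(NP/N)

NP/N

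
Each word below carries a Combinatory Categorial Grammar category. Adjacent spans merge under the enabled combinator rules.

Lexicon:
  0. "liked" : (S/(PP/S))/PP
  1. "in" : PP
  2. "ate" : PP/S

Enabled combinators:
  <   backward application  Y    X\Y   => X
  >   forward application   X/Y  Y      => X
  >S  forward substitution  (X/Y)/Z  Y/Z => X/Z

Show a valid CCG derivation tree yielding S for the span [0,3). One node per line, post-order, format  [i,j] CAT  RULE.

[0,3] S   >
  [0,2] S/(PP/S)   >
    [0,1] "liked" : (S/(PP/S))/PP
    [1,2] "in" : PP
  [2,3] "ate" : PP/S

[0,1] (S/(PP/S))/PP  lex  "liked"
[1,2] PP  lex  "in"
[0,2] S/(PP/S)  >  k=1
[2,3] PP/S  lex  "ate"
[0,3] S  >  k=2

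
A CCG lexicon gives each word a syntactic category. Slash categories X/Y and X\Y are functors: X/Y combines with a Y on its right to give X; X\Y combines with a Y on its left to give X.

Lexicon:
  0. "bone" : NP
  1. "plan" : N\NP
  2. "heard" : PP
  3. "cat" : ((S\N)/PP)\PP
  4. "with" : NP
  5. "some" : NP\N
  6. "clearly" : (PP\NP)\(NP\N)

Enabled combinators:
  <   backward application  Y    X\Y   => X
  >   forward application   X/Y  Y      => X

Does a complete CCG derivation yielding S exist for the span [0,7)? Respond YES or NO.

[0,7] S   <
  [0,2] N   <
    [0,1] "bone" : NP
    [1,2] "plan" : N\NP
  [2,7] S\N   >
    [2,4] (S\N)/PP   <
      [2,3] "heard" : PP
      [3,4] "cat" : ((S\N)/PP)\PP
    [4,7] PP   <
      [4,5] "with" : NP
      [5,7] PP\NP   <
        [5,6] "some" : NP\N
        [6,7] "clearly" : (PP\NP)\(NP\N)

YES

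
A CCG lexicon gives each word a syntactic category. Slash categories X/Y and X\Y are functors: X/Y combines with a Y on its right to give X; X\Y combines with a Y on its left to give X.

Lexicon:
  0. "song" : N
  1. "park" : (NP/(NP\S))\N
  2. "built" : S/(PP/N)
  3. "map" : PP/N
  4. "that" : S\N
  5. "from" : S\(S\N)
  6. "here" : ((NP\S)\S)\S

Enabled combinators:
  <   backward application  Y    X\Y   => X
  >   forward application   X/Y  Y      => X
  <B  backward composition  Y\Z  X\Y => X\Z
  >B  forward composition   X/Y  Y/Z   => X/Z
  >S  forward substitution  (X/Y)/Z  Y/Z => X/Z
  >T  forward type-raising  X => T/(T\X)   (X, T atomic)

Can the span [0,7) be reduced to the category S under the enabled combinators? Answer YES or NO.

NO

N (NP/(NP\S))\N S/(PP/N) PP/N S\N S\(S\N) ((NP\S)\S)\S
CKY chart[0,7] = {N/(N\NP), NP, NP/(NP\NP), PP/(PP\NP), S/(S\NP)}; S ∉ chart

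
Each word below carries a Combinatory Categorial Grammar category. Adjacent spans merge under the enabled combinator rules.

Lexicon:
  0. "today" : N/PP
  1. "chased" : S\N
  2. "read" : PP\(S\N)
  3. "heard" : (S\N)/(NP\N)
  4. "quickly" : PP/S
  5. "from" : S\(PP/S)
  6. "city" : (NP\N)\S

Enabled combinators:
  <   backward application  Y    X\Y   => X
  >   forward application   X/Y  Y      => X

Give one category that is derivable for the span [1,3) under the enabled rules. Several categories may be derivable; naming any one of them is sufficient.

[0,7] S   <
  [0,3] N   >
    [0,1] "today" : N/PP
    [1,3] PP   <
      [1,2] "chased" : S\N
      [2,3] "read" : PP\(S\N)
  [3,7] S\N   >
    [3,4] "heard" : (S\N)/(NP\N)
    [4,7] NP\N   <
      [4,6] S   <
        [4,5] "quickly" : PP/S
        [5,6] "from" : S\(PP/S)
      [6,7] "city" : (NP\N)\S

PP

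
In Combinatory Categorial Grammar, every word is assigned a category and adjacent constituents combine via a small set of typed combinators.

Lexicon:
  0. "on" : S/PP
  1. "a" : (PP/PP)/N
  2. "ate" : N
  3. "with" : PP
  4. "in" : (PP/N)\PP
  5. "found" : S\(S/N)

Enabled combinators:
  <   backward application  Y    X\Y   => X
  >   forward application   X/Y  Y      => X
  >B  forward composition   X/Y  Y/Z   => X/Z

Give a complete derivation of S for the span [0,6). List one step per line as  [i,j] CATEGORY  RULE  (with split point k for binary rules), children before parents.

[0,1] S/PP  lex  "on"
[1,2] (PP/PP)/N  lex  "a"
[2,3] N  lex  "ate"
[1,3] PP/PP  >  k=2
[0,3] S/PP  >B  k=1
[3,4] PP  lex  "with"
[4,5] (PP/N)\PP  lex  "in"
[3,5] PP/N  <  k=4
[0,5] S/N  >B  k=3
[5,6] S\(S/N)  lex  "found"
[0,6] S  <  k=5

[0,6] S   <
  [0,5] S/N   >B
    [0,3] S/PP   >B
      [0,1] "on" : S/PP
      [1,3] PP/PP   >
        [1,2] "a" : (PP/PP)/N
        [2,3] "ate" : N
    [3,5] PP/N   <
      [3,4] "with" : PP
      [4,5] "in" : (PP/N)\PP
  [5,6] "found" : S\(S/N)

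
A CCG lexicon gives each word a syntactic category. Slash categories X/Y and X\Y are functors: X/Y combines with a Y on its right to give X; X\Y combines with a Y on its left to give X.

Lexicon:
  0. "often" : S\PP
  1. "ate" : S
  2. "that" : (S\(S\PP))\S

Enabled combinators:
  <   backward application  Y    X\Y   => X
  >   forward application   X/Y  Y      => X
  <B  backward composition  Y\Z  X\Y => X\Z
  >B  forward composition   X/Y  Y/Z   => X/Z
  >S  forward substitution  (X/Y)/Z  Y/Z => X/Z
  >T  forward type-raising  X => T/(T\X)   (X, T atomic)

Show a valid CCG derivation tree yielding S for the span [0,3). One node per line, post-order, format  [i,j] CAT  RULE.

[0,1] S\PP  lex  "often"
[1,2] S  lex  "ate"
[2,3] (S\(S\PP))\S  lex  "that"
[1,3] S\(S\PP)  <  k=2
[0,3] S  <  k=1

[0,3] S   <
  [0,1] "often" : S\PP
  [1,3] S\(S\PP)   <
    [1,2] "ate" : S
    [2,3] "that" : (S\(S\PP))\S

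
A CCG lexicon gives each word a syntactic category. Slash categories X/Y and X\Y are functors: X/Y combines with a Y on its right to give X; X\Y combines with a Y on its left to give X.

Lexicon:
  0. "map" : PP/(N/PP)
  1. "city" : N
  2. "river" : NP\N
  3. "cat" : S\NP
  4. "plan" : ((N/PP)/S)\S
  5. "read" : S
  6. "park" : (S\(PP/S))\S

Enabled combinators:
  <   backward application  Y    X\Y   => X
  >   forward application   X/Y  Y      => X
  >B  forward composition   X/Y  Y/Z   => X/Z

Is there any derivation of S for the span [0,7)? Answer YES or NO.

[0,7] S   <
  [0,5] PP/S   >B
    [0,1] "map" : PP/(N/PP)
    [1,5] (N/PP)/S   <
      [1,4] S   <
        [1,3] NP   <
          [1,2] "city" : N
          [2,3] "river" : NP\N
        [3,4] "cat" : S\NP
      [4,5] "plan" : ((N/PP)/S)\S
  [5,7] S\(PP/S)   <
    [5,6] "read" : S
    [6,7] "park" : (S\(PP/S))\S

YES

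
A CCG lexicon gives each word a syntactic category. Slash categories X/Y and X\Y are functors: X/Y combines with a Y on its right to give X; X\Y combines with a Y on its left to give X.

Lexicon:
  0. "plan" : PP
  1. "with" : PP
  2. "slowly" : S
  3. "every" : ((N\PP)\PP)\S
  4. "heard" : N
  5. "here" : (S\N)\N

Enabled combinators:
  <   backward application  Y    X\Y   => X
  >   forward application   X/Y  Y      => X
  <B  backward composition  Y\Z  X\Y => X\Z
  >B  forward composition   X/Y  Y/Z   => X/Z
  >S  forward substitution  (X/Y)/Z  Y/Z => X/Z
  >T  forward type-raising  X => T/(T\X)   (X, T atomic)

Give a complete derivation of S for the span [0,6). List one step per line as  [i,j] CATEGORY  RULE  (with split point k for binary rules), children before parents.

[0,6] S   <
  [0,1] "plan" : PP
  [1,6] S\PP   <B
    [1,4] N\PP   <
      [1,2] "with" : PP
      [2,4] (N\PP)\PP   <
        [2,3] "slowly" : S
        [3,4] "every" : ((N\PP)\PP)\S
    [4,6] S\N   <
      [4,5] "heard" : N
      [5,6] "here" : (S\N)\N

[0,1] PP  lex  "plan"
[1,2] PP  lex  "with"
[2,3] S  lex  "slowly"
[3,4] ((N\PP)\PP)\S  lex  "every"
[2,4] (N\PP)\PP  <  k=3
[1,4] N\PP  <  k=2
[4,5] N  lex  "heard"
[5,6] (S\N)\N  lex  "here"
[4,6] S\N  <  k=5
[1,6] S\PP  <B  k=4
[0,6] S  <  k=1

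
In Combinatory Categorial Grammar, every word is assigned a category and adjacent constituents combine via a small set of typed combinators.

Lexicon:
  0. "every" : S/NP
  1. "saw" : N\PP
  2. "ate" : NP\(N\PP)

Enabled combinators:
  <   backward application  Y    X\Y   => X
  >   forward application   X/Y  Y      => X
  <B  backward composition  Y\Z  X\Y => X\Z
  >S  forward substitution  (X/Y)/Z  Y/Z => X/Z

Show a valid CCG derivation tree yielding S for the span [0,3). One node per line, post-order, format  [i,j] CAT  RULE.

[0,1] S/NP  lex  "every"
[1,2] N\PP  lex  "saw"
[2,3] NP\(N\PP)  lex  "ate"
[1,3] NP  <  k=2
[0,3] S  >  k=1

[0,3] S   >
  [0,1] "every" : S/NP
  [1,3] NP   <
    [1,2] "saw" : N\PP
    [2,3] "ate" : NP\(N\PP)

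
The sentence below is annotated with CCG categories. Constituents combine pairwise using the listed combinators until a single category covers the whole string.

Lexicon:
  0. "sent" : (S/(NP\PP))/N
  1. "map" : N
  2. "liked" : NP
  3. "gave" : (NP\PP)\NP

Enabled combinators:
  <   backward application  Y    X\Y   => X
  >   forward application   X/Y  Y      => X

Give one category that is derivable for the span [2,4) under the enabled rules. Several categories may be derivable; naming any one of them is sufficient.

[0,4] S   >
  [0,2] S/(NP\PP)   >
    [0,1] "sent" : (S/(NP\PP))/N
    [1,2] "map" : N
  [2,4] NP\PP   <
    [2,3] "liked" : NP
    [3,4] "gave" : (NP\PP)\NP

NP\PP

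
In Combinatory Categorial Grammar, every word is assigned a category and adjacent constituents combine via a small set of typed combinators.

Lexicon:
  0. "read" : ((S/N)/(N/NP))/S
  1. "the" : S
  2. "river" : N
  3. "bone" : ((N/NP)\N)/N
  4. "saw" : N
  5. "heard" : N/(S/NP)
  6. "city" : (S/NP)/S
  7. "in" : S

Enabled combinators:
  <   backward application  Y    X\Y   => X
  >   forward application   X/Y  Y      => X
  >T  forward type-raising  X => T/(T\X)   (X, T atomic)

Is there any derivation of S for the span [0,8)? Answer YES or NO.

YES

[0,8] S   >
  [0,5] S/N   >
    [0,2] (S/N)/(N/NP)   >
      [0,1] "read" : ((S/N)/(N/NP))/S
      [1,2] "the" : S
    [2,5] N/NP   <
      [2,3] "river" : N
      [3,5] (N/NP)\N   >
        [3,4] "bone" : ((N/NP)\N)/N
        [4,5] "saw" : N
  [5,8] N   >
    [5,6] "heard" : N/(S/NP)
    [6,8] S/NP   >
      [6,7] "city" : (S/NP)/S
      [7,8] "in" : S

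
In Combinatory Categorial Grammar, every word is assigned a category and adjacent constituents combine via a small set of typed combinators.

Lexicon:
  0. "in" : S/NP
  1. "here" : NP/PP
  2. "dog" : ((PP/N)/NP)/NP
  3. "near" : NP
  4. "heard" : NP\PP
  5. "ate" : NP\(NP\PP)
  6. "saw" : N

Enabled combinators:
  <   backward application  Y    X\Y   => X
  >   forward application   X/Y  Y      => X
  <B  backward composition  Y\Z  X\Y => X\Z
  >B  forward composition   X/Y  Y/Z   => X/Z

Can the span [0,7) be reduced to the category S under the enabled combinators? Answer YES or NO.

[0,7] S   >
  [0,2] S/PP   >B
    [0,1] "in" : S/NP
    [1,2] "here" : NP/PP
  [2,7] PP   >
    [2,6] PP/N   >
      [2,4] (PP/N)/NP   >
        [2,3] "dog" : ((PP/N)/NP)/NP
        [3,4] "near" : NP
      [4,6] NP   <
        [4,5] "heard" : NP\PP
        [5,6] "ate" : NP\(NP\PP)
    [6,7] "saw" : N

YES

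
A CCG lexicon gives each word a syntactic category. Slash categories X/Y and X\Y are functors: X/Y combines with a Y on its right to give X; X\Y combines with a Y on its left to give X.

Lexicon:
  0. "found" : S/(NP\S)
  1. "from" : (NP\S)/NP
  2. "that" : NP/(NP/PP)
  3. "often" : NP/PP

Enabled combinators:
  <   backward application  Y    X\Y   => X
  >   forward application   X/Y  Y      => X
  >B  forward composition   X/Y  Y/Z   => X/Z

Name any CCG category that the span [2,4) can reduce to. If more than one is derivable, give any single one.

[0,4] S   >
  [0,2] S/NP   >B
    [0,1] "found" : S/(NP\S)
    [1,2] "from" : (NP\S)/NP
  [2,4] NP   >
    [2,3] "that" : NP/(NP/PP)
    [3,4] "often" : NP/PP

NP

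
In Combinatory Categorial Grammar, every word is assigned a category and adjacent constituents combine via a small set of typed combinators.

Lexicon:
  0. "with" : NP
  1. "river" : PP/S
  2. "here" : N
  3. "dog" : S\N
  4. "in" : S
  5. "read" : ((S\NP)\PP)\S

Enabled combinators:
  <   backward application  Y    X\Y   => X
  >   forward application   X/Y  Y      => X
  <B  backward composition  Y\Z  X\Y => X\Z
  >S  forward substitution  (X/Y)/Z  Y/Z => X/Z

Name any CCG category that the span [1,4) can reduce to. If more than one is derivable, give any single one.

PP

[0,6] S   <
  [0,1] "with" : NP
  [1,6] S\NP   <
    [1,4] PP   >
      [1,2] "river" : PP/S
      [2,4] S   <
        [2,3] "here" : N
        [3,4] "dog" : S\N
    [4,6] (S\NP)\PP   <
      [4,5] "in" : S
      [5,6] "read" : ((S\NP)\PP)\S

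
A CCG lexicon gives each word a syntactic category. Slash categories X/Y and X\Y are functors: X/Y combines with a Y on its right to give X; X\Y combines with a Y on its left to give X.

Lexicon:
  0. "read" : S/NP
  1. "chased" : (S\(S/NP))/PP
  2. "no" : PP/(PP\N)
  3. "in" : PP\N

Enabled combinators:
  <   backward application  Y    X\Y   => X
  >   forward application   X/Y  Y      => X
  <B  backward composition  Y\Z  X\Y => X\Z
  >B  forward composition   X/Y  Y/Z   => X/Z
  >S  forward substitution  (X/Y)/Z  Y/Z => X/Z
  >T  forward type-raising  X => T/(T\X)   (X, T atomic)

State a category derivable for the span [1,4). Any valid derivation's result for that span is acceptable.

[0,4] S   <
  [0,1] "read" : S/NP
  [1,4] S\(S/NP)   >
    [1,2] "chased" : (S\(S/NP))/PP
    [2,4] PP   >
      [2,3] "no" : PP/(PP\N)
      [3,4] "in" : PP\N

S\(S/NP)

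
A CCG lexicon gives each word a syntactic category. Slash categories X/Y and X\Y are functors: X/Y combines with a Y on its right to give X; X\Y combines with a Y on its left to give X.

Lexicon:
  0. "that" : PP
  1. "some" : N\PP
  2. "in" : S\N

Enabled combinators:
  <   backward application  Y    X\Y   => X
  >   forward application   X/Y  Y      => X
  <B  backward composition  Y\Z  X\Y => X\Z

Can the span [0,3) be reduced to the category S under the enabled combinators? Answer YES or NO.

YES

[0,3] S   <
  [0,2] N   <
    [0,1] "that" : PP
    [1,2] "some" : N\PP
  [2,3] "in" : S\N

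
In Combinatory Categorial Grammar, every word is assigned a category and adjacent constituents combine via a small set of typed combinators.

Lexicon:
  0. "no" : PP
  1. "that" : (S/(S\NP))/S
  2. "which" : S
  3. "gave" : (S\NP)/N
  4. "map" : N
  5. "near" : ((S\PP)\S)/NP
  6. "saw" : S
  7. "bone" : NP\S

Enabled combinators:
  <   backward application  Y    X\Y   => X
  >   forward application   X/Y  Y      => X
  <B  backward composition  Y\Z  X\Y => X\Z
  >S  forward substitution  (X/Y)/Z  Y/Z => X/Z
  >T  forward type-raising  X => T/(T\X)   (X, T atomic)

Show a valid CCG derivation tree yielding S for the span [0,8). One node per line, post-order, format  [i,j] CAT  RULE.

[0,1] PP  lex  "no"
[1,2] (S/(S\NP))/S  lex  "that"
[2,3] S  lex  "which"
[1,3] S/(S\NP)  >  k=2
[3,4] (S\NP)/N  lex  "gave"
[4,5] N  lex  "map"
[3,5] S\NP  >  k=4
[1,5] S  >  k=3
[5,6] ((S\PP)\S)/NP  lex  "near"
[6,7] S  lex  "saw"
[7,8] NP\S  lex  "bone"
[6,8] NP  <  k=7
[5,8] (S\PP)\S  >  k=6
[1,8] S\PP  <  k=5
[0,8] S  <  k=1

[0,8] S   <
  [0,1] "no" : PP
  [1,8] S\PP   <
    [1,5] S   >
      [1,3] S/(S\NP)   >
        [1,2] "that" : (S/(S\NP))/S
        [2,3] "which" : S
      [3,5] S\NP   >
        [3,4] "gave" : (S\NP)/N
        [4,5] "map" : N
    [5,8] (S\PP)\S   >
      [5,6] "near" : ((S\PP)\S)/NP
      [6,8] NP   <
        [6,7] "saw" : S
        [7,8] "bone" : NP\S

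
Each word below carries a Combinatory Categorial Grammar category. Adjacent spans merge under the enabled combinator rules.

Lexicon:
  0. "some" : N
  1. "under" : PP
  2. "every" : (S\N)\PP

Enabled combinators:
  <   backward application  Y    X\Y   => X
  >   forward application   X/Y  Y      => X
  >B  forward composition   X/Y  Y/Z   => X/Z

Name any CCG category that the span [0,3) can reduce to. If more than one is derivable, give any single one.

[0,3] S   <
  [0,1] "some" : N
  [1,3] S\N   <
    [1,2] "under" : PP
    [2,3] "every" : (S\N)\PP

S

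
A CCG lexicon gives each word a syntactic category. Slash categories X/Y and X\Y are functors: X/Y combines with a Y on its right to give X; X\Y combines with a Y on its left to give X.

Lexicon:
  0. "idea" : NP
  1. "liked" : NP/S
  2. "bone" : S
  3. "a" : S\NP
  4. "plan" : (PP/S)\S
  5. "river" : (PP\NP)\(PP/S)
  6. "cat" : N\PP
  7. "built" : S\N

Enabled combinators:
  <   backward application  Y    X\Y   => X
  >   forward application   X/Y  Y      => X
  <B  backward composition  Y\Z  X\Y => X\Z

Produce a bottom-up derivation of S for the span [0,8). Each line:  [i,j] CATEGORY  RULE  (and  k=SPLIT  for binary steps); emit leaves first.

[0,1] NP  lex  "idea"
[1,2] NP/S  lex  "liked"
[2,3] S  lex  "bone"
[1,3] NP  >  k=2
[3,4] S\NP  lex  "a"
[1,4] S  <  k=3
[4,5] (PP/S)\S  lex  "plan"
[1,5] PP/S  <  k=4
[5,6] (PP\NP)\(PP/S)  lex  "river"
[1,6] PP\NP  <  k=5
[0,6] PP  <  k=1
[6,7] N\PP  lex  "cat"
[7,8] S\N  lex  "built"
[6,8] S\PP  <B  k=7
[0,8] S  <  k=6

[0,8] S   <
  [0,6] PP   <
    [0,1] "idea" : NP
    [1,6] PP\NP   <
      [1,5] PP/S   <
        [1,4] S   <
          [1,3] NP   >
            [1,2] "liked" : NP/S
            [2,3] "bone" : S
          [3,4] "a" : S\NP
        [4,5] "plan" : (PP/S)\S
      [5,6] "river" : (PP\NP)\(PP/S)
  [6,8] S\PP   <B
    [6,7] "cat" : N\PP
    [7,8] "built" : S\N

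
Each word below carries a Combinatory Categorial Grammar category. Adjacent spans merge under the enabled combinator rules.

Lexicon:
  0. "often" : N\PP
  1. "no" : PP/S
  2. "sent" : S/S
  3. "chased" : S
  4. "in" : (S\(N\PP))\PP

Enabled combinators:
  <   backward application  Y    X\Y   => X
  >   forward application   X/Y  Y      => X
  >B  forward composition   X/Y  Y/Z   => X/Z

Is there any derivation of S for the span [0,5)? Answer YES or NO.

[0,5] S   <
  [0,1] "often" : N\PP
  [1,5] S\(N\PP)   <
    [1,4] PP   >
      [1,3] PP/S   >B
        [1,2] "no" : PP/S
        [2,3] "sent" : S/S
      [3,4] "chased" : S
    [4,5] "in" : (S\(N\PP))\PP

YES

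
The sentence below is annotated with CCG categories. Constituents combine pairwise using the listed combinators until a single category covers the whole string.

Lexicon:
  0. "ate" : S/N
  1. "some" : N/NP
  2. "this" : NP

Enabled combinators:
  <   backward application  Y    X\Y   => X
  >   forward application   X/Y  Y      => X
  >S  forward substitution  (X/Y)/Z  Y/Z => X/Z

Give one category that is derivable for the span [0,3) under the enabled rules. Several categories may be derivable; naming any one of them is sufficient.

S

[0,3] S   >
  [0,1] "ate" : S/N
  [1,3] N   >
    [1,2] "some" : N/NP
    [2,3] "this" : NP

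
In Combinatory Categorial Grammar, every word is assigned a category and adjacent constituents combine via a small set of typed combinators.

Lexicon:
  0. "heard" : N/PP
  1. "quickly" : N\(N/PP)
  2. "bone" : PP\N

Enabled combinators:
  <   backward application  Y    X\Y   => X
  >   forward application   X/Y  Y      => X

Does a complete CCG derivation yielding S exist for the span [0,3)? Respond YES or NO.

NO

N/PP N\(N/PP) PP\N
CKY chart[0,3] = {PP}; S ∉ chart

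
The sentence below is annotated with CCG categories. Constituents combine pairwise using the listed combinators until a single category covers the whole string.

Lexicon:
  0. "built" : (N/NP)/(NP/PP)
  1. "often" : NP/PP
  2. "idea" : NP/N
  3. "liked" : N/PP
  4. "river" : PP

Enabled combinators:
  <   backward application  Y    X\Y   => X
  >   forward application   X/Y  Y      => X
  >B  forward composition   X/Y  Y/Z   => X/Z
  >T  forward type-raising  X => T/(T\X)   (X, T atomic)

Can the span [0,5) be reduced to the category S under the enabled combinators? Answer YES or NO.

NO

(N/NP)/(NP/PP) NP/PP NP/N N/PP PP
CKY chart[0,5] = {N, N/(NP\NP), N/(N\N), N/(PP\PP), NP/(NP\N), PP/(PP\N), S/(S\N)}; S ∉ chart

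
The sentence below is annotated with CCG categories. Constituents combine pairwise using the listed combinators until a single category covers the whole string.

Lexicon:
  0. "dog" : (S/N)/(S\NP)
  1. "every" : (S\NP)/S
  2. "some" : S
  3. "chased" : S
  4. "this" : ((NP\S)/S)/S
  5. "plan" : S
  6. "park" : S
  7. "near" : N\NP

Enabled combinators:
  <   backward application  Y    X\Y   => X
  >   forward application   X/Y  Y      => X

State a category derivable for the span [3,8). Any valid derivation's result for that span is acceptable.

[0,8] S   >
  [0,3] S/N   >
    [0,1] "dog" : (S/N)/(S\NP)
    [1,3] S\NP   >
      [1,2] "every" : (S\NP)/S
      [2,3] "some" : S
  [3,8] N   <
    [3,7] NP   <
      [3,4] "chased" : S
      [4,7] NP\S   >
        [4,6] (NP\S)/S   >
          [4,5] "this" : ((NP\S)/S)/S
          [5,6] "plan" : S
        [6,7] "park" : S
    [7,8] "near" : N\NP

N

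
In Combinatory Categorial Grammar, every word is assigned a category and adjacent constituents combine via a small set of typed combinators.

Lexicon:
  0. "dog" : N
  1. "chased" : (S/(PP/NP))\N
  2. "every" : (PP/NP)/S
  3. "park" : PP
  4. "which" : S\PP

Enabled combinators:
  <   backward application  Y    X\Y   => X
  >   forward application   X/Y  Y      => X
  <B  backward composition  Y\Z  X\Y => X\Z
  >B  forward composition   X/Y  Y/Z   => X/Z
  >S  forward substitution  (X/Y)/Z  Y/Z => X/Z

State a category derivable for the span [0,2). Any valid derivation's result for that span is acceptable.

S/(PP/NP)

[0,5] S   >
  [0,2] S/(PP/NP)   <
    [0,1] "dog" : N
    [1,2] "chased" : (S/(PP/NP))\N
  [2,5] PP/NP   >
    [2,3] "every" : (PP/NP)/S
    [3,5] S   <
      [3,4] "park" : PP
      [4,5] "which" : S\PP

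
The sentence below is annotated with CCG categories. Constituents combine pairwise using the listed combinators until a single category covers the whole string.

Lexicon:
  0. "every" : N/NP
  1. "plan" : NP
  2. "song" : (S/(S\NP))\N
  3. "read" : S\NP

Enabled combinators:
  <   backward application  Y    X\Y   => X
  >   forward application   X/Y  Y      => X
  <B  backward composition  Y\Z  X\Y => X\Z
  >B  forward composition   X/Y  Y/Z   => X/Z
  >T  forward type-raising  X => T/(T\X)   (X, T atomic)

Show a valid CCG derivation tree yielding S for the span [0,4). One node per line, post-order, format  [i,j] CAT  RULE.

[0,4] S   >
  [0,3] S/(S\NP)   <
    [0,2] N   >
      [0,1] "every" : N/NP
      [1,2] "plan" : NP
    [2,3] "song" : (S/(S\NP))\N
  [3,4] "read" : S\NP

[0,1] N/NP  lex  "every"
[1,2] NP  lex  "plan"
[0,2] N  >  k=1
[2,3] (S/(S\NP))\N  lex  "song"
[0,3] S/(S\NP)  <  k=2
[3,4] S\NP  lex  "read"
[0,4] S  >  k=3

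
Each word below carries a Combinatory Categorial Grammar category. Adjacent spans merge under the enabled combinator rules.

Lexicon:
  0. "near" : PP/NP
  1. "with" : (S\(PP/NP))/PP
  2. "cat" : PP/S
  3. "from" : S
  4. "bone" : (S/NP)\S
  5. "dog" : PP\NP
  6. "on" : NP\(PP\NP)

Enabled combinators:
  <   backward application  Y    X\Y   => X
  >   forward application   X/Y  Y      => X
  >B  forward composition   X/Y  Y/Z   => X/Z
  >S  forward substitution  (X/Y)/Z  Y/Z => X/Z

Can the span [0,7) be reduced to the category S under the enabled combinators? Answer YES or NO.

[0,7] S   >
  [0,5] S/NP   <
    [0,4] S   <
      [0,1] "near" : PP/NP
      [1,4] S\(PP/NP)   >
        [1,2] "with" : (S\(PP/NP))/PP
        [2,4] PP   >
          [2,3] "cat" : PP/S
          [3,4] "from" : S
    [4,5] "bone" : (S/NP)\S
  [5,7] NP   <
    [5,6] "dog" : PP\NP
    [6,7] "on" : NP\(PP\NP)

YES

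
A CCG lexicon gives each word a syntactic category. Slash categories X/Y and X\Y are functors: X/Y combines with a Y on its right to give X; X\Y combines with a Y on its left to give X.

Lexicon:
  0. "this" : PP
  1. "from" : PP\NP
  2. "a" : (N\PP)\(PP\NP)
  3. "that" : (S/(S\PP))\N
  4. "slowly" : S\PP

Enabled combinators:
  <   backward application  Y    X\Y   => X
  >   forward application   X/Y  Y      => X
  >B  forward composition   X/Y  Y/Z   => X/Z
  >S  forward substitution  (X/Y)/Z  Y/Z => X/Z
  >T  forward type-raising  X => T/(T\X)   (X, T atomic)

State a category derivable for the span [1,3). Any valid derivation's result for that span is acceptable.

[0,5] S   >
  [0,4] S/(S\PP)   <
    [0,3] N   <
      [0,1] "this" : PP
      [1,3] N\PP   <
        [1,2] "from" : PP\NP
        [2,3] "a" : (N\PP)\(PP\NP)
    [3,4] "that" : (S/(S\PP))\N
  [4,5] "slowly" : S\PP

N\PP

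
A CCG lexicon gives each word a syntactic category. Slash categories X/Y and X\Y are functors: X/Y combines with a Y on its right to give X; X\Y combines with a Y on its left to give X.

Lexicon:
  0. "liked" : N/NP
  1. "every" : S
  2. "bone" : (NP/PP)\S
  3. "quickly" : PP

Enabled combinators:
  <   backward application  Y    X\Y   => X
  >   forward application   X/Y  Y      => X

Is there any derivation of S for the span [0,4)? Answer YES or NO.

NO

N/NP S (NP/PP)\S PP
CKY chart[0,4] = {N}; S ∉ chart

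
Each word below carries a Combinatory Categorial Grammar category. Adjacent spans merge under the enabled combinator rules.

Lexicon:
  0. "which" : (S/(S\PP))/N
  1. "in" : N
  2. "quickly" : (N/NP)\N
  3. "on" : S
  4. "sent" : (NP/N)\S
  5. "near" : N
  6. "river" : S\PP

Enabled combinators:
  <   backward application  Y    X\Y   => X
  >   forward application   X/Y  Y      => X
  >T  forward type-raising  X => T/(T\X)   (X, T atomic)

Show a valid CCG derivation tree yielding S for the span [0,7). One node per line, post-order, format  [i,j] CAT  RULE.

[0,7] S   >
  [0,6] S/(S\PP)   >
    [0,1] "which" : (S/(S\PP))/N
    [1,6] N   >
      [1,3] N/NP   <
        [1,2] "in" : N
        [2,3] "quickly" : (N/NP)\N
      [3,6] NP   >
        [3,5] NP/N   <
          [3,4] "on" : S
          [4,5] "sent" : (NP/N)\S
        [5,6] "near" : N
  [6,7] "river" : S\PP

[0,1] (S/(S\PP))/N  lex  "which"
[1,2] N  lex  "in"
[2,3] (N/NP)\N  lex  "quickly"
[1,3] N/NP  <  k=2
[3,4] S  lex  "on"
[4,5] (NP/N)\S  lex  "sent"
[3,5] NP/N  <  k=4
[5,6] N  lex  "near"
[3,6] NP  >  k=5
[1,6] N  >  k=3
[0,6] S/(S\PP)  >  k=1
[6,7] S\PP  lex  "river"
[0,7] S  >  k=6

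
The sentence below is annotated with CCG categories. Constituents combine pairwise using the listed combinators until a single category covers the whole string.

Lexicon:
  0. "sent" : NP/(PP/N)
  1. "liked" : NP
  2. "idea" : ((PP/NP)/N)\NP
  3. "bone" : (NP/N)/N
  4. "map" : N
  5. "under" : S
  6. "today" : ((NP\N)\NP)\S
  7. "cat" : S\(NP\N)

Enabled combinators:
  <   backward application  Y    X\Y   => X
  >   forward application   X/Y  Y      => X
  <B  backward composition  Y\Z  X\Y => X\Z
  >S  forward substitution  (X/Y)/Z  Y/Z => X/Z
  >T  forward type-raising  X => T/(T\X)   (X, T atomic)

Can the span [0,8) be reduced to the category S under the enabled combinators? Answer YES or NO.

YES

[0,8] S   <
  [0,5] NP   >
    [0,1] "sent" : NP/(PP/N)
    [1,5] PP/N   >S
      [1,3] (PP/NP)/N   <
        [1,2] "liked" : NP
        [2,3] "idea" : ((PP/NP)/N)\NP
      [3,5] NP/N   >
        [3,4] "bone" : (NP/N)/N
        [4,5] "map" : N
  [5,8] S\NP   <B
    [5,7] (NP\N)\NP   <
      [5,6] "under" : S
      [6,7] "today" : ((NP\N)\NP)\S
    [7,8] "cat" : S\(NP\N)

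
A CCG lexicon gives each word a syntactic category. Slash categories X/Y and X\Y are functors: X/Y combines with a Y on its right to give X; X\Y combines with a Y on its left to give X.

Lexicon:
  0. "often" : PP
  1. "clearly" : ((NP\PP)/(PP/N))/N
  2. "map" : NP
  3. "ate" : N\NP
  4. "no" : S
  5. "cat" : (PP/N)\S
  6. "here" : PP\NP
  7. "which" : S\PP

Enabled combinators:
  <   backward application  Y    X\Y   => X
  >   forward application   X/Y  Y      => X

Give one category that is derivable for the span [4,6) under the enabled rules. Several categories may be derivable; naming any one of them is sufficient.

PP/N

[0,8] S   <
  [0,7] PP   <
    [0,6] NP   <
      [0,1] "often" : PP
      [1,6] NP\PP   >
        [1,4] (NP\PP)/(PP/N)   >
          [1,2] "clearly" : ((NP\PP)/(PP/N))/N
          [2,4] N   <
            [2,3] "map" : NP
            [3,4] "ate" : N\NP
        [4,6] PP/N   <
          [4,5] "no" : S
          [5,6] "cat" : (PP/N)\S
    [6,7] "here" : PP\NP
  [7,8] "which" : S\PP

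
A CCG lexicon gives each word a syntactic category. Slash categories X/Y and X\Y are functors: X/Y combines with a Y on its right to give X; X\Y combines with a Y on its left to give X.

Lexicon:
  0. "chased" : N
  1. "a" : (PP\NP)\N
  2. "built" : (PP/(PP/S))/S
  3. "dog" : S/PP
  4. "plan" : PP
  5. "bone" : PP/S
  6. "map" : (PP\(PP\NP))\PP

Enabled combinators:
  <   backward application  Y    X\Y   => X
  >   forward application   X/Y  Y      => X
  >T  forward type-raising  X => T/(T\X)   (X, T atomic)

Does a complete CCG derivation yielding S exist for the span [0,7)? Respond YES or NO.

N (PP\NP)\N (PP/(PP/S))/S S/PP PP PP/S (PP\(PP\NP))\PP
CKY chart[0,7] = {N/(N\PP), NP/(NP\PP), PP, PP/(PP\PP), S/(S\PP)}; S ∉ chart

NO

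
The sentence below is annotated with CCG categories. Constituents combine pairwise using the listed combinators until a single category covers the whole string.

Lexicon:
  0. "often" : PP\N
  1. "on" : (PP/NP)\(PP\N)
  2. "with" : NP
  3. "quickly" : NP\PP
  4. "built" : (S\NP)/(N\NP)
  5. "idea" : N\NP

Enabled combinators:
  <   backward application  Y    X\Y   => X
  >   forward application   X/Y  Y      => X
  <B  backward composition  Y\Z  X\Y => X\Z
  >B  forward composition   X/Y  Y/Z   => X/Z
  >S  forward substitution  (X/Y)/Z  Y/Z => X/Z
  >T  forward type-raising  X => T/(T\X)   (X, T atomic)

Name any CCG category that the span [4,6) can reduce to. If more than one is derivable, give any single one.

S\NP

[0,6] S   <
  [0,4] NP   <
    [0,3] PP   >
      [0,2] PP/NP   <
        [0,1] "often" : PP\N
        [1,2] "on" : (PP/NP)\(PP\N)
      [2,3] "with" : NP
    [3,4] "quickly" : NP\PP
  [4,6] S\NP   >
    [4,5] "built" : (S\NP)/(N\NP)
    [5,6] "idea" : N\NP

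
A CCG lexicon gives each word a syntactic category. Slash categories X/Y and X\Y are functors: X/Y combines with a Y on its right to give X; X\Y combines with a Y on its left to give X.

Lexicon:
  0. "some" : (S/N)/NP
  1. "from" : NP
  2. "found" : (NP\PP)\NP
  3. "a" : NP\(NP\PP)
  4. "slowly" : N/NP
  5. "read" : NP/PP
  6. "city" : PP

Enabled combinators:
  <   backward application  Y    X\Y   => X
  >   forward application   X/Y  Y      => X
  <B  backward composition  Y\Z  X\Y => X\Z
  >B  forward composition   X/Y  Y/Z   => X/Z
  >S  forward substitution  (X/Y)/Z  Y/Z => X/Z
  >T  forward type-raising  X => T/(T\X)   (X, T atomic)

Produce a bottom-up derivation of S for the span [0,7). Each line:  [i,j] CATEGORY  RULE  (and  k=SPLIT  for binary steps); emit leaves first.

[0,7] S   >
  [0,4] S/N   >
    [0,1] "some" : (S/N)/NP
    [1,4] NP   <
      [1,3] NP\PP   <
        [1,2] "from" : NP
        [2,3] "found" : (NP\PP)\NP
      [3,4] "a" : NP\(NP\PP)
  [4,7] N   >
    [4,5] "slowly" : N/NP
    [5,7] NP   >
      [5,6] "read" : NP/PP
      [6,7] "city" : PP

[0,1] (S/N)/NP  lex  "some"
[1,2] NP  lex  "from"
[2,3] (NP\PP)\NP  lex  "found"
[1,3] NP\PP  <  k=2
[3,4] NP\(NP\PP)  lex  "a"
[1,4] NP  <  k=3
[0,4] S/N  >  k=1
[4,5] N/NP  lex  "slowly"
[5,6] NP/PP  lex  "read"
[6,7] PP  lex  "city"
[5,7] NP  >  k=6
[4,7] N  >  k=5
[0,7] S  >  k=4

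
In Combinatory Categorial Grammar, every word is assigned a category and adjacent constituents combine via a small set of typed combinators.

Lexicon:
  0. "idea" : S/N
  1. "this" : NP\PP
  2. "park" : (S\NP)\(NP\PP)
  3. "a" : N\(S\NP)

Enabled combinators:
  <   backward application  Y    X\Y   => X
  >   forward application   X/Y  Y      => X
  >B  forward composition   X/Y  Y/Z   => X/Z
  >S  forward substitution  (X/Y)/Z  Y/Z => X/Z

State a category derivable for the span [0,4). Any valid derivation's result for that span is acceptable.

S

[0,4] S   >
  [0,1] "idea" : S/N
  [1,4] N   <
    [1,3] S\NP   <
      [1,2] "this" : NP\PP
      [2,3] "park" : (S\NP)\(NP\PP)
    [3,4] "a" : N\(S\NP)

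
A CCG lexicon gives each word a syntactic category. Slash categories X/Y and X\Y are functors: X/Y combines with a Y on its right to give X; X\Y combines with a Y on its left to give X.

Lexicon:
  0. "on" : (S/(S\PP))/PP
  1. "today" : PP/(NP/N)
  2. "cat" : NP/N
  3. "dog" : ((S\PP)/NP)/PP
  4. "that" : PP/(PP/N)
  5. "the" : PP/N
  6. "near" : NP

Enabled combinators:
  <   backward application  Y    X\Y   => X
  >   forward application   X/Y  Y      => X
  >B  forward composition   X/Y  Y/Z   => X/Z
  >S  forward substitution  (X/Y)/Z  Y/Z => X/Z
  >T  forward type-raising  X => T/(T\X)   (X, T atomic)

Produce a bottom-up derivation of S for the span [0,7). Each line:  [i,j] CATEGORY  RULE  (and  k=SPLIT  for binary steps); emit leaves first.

[0,7] S   >
  [0,3] S/(S\PP)   >
    [0,1] "on" : (S/(S\PP))/PP
    [1,3] PP   >
      [1,2] "today" : PP/(NP/N)
      [2,3] "cat" : NP/N
  [3,7] S\PP   >
    [3,6] (S\PP)/NP   >
      [3,4] "dog" : ((S\PP)/NP)/PP
      [4,6] PP   >
        [4,5] "that" : PP/(PP/N)
        [5,6] "the" : PP/N
    [6,7] "near" : NP

[0,1] (S/(S\PP))/PP  lex  "on"
[1,2] PP/(NP/N)  lex  "today"
[2,3] NP/N  lex  "cat"
[1,3] PP  >  k=2
[0,3] S/(S\PP)  >  k=1
[3,4] ((S\PP)/NP)/PP  lex  "dog"
[4,5] PP/(PP/N)  lex  "that"
[5,6] PP/N  lex  "the"
[4,6] PP  >  k=5
[3,6] (S\PP)/NP  >  k=4
[6,7] NP  lex  "near"
[3,7] S\PP  >  k=6
[0,7] S  >  k=3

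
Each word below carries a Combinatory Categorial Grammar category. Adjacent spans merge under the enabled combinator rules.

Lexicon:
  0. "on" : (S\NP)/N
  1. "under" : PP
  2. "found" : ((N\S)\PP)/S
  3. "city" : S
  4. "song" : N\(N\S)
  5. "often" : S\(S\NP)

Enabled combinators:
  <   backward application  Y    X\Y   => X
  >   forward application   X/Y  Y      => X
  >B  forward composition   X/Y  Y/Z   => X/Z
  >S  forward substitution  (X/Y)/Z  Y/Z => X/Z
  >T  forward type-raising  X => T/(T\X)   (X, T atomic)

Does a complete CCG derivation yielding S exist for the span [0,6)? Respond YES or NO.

YES

[0,6] S   <
  [0,5] S\NP   >
    [0,1] "on" : (S\NP)/N
    [1,5] N   <
      [1,4] N\S   <
        [1,2] "under" : PP
        [2,4] (N\S)\PP   >
          [2,3] "found" : ((N\S)\PP)/S
          [3,4] "city" : S
      [4,5] "song" : N\(N\S)
  [5,6] "often" : S\(S\NP)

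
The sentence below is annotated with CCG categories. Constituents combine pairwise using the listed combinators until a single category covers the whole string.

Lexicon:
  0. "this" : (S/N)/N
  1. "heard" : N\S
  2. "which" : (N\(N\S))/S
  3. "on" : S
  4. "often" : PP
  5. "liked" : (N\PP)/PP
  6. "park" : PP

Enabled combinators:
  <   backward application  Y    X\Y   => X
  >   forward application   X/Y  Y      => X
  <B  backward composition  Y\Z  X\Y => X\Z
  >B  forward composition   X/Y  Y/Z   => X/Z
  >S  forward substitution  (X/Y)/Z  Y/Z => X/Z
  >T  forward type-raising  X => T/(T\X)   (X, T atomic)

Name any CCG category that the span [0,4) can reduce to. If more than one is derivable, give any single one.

[0,7] S   >
  [0,4] S/N   >
    [0,1] "this" : (S/N)/N
    [1,4] N   <
      [1,2] "heard" : N\S
      [2,4] N\(N\S)   >
        [2,3] "which" : (N\(N\S))/S
        [3,4] "on" : S
  [4,7] N   <
    [4,5] "often" : PP
    [5,7] N\PP   >
      [5,6] "liked" : (N\PP)/PP
      [6,7] "park" : PP

S/N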